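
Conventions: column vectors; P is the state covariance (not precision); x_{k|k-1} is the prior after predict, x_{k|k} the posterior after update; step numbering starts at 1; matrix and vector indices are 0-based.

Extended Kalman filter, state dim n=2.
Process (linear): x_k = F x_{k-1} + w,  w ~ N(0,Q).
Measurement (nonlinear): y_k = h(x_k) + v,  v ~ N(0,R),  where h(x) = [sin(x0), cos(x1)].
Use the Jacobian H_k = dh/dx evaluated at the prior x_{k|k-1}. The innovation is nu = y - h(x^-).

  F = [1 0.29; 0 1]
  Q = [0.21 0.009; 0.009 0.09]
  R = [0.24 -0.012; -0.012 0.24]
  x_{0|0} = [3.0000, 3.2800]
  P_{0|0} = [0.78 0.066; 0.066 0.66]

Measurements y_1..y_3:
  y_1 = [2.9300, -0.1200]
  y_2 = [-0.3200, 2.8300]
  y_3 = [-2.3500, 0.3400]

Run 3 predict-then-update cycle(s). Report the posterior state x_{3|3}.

step 1: x^-=[3.9512, 3.2800]  P^-=[1.0838 0.2664; 0.2664 0.7500]  H_jac=[-0.6898 0.0000; 0.0000 0.1380]  S=[0.7557 -0.0374; -0.0374 0.2543]  K=[-0.9893 -0.0008; -0.2247 0.3739]  nu=[3.6540, 0.8704]  x^+=[0.3355, 2.7845]  P^+=[0.3442 0.0847; 0.0847 0.6700]
step 2: x^-=[1.1430, 2.7845]  P^-=[0.6597 0.2880; 0.2880 0.7600]  H_jac=[0.4149 0.0000; 0.0000 -0.3496]  S=[0.3536 -0.0538; -0.0538 0.3329]  K=[0.7465 -0.1819; 0.2220 -0.7623]  nu=[-1.2299, 3.7669]  x^+=[-0.4602, -0.3601]  P^+=[0.4371 0.1505; 0.1505 0.5310]
step 3: x^-=[-0.5646, -0.3601]  P^-=[0.7790 0.3135; 0.3135 0.6210]  H_jac=[0.8448 0.0000; 0.0000 0.3524]  S=[0.7960 0.0813; 0.0813 0.3171]  K=[0.8125 0.1400; 0.2693 0.6210]  nu=[-1.8149, -0.5959]  x^+=[-2.1226, -1.2188]  P^+=[0.2288 0.0677; 0.0677 0.4138]

x_post = [-2.1226, -1.2188]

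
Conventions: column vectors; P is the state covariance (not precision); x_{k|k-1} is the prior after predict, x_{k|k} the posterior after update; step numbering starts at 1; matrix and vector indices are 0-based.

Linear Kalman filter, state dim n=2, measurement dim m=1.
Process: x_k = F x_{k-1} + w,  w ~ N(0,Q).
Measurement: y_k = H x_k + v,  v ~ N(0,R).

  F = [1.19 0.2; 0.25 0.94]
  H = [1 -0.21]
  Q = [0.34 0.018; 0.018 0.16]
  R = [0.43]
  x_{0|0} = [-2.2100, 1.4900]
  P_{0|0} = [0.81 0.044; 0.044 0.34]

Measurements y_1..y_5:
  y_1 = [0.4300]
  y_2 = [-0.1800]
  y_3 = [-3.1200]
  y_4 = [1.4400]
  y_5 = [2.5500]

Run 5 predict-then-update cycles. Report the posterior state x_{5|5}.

x_post = [2.1656, 1.6445]

step 1: x^-=[-2.3319, 0.8481]  P^-=[1.5216 0.3743; 0.3743 0.5317]  S=[1.8178]  K=[0.7938; 0.1445]  nu=[2.9400]  x^+=[0.0019, 1.2729]  P^+=[0.3762 0.1658; 0.1658 0.4938]
step 2: x^-=[0.2568, 1.1970]  P^-=[0.9714 0.4165; 0.4165 0.6978]  S=[1.2572]  K=[0.7031; 0.2148]  nu=[-0.1854]  x^+=[0.1264, 1.1572]  P^+=[0.3499 0.2267; 0.2267 0.6398]
step 3: x^-=[0.3819, 1.1193]  P^-=[0.9690 0.5073; 0.5073 0.8537]  S=[1.2236]  K=[0.7049; 0.2681]  nu=[-3.2668]  x^+=[-1.9208, 0.2436]  P^+=[0.3611 0.2761; 0.2761 0.7658]
step 4: x^-=[-2.2371, -0.2512]  P^-=[1.0134 0.5920; 0.5920 0.9890]  S=[1.2383]  K=[0.7179; 0.3104]  nu=[3.6243]  x^+=[0.3650, 0.8736]  P^+=[0.3751 0.3161; 0.3161 0.8697]
step 5: x^-=[0.6090, 0.9125]  P^-=[1.0564 0.6625; 0.6625 1.1005]  S=[1.2567]  K=[0.7299; 0.3433]  nu=[2.1326]  x^+=[2.1656, 1.6445]  P^+=[0.3869 0.3476; 0.3476 0.9524]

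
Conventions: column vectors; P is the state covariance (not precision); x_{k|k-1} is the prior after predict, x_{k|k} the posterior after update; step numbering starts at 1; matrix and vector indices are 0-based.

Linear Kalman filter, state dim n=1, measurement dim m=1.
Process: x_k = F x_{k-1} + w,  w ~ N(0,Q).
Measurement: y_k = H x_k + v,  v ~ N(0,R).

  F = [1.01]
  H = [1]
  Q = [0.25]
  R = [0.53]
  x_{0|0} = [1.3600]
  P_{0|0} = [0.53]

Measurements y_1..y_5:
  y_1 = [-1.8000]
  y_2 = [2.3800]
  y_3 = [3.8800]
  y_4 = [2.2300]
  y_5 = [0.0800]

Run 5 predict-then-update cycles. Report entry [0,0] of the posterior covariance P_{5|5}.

P_post[0,0] = 0.2619

step 1: x^-=[1.3736]  P^-=[0.7907]  S=[1.3207]  K=[0.5987]  nu=[-3.1736]  x^+=[-0.5264]  P^+=[0.3173]
step 2: x^-=[-0.5316]  P^-=[0.5737]  S=[1.1037]  K=[0.5198]  nu=[2.9116]  x^+=[0.9818]  P^+=[0.2755]
step 3: x^-=[0.9916]  P^-=[0.5310]  S=[1.0610]  K=[0.5005]  nu=[2.8884]  x^+=[2.4372]  P^+=[0.2653]
step 4: x^-=[2.4616]  P^-=[0.5206]  S=[1.0506]  K=[0.4955]  nu=[-0.2316]  x^+=[2.3468]  P^+=[0.2626]
step 5: x^-=[2.3703]  P^-=[0.5179]  S=[1.0479]  K=[0.4942]  nu=[-2.2903]  x^+=[1.2384]  P^+=[0.2619]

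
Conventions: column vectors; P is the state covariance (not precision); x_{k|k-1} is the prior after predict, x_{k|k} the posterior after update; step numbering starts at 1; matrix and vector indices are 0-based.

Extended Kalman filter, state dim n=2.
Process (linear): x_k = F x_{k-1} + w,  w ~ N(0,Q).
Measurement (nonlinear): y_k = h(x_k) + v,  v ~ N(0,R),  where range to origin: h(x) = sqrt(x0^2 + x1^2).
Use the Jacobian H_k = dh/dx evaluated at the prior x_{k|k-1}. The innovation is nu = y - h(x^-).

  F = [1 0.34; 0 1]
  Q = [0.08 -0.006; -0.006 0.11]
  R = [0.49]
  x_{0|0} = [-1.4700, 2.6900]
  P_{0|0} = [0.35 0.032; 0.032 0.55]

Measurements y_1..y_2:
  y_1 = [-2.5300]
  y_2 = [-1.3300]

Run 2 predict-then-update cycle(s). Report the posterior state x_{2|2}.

step 1: x^-=[-0.5554, 2.6900]  P^-=[0.5153 0.2130; 0.2130 0.6600]  H_jac=[-0.2022 0.9793]  S=[1.0597]  K=[0.0985; 0.5693]  nu=[-5.2767]  x^+=[-1.0752, -0.3140]  P^+=[0.5051 0.1536; 0.1536 0.3165]
step 2: x^-=[-1.1820, -0.3140]  P^-=[0.7261 0.2552; 0.2552 0.4265]  H_jac=[-0.9665 -0.2568]  S=[1.3230]  K=[-0.5799; -0.2692]  nu=[-2.5530]  x^+=[0.2986, 0.3733]  P^+=[0.2811 0.0486; 0.0486 0.3307]

x_post = [0.2986, 0.3733]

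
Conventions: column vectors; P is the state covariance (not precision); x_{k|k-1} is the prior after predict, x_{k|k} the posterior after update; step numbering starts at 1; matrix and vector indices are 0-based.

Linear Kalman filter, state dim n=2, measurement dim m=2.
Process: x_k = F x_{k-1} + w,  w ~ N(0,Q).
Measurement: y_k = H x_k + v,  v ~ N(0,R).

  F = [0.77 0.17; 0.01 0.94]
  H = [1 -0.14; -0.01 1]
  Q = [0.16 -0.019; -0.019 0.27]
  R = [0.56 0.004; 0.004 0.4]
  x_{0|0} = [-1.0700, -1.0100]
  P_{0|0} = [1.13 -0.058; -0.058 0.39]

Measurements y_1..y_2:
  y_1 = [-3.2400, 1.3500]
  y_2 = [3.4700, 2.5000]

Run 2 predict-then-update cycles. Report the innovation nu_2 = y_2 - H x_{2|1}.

step 1: x^-=[-0.9956, -0.9601]  P^-=[0.8261 0.0099; 0.0099 0.6136]  S=[1.3953 -0.0802; -0.0802 1.0135]  K=[0.5938 0.0487; -0.0197 0.6038]  nu=[-2.3788, 2.3001]  x^+=[-2.2963, 0.4756]  P^+=[0.3363 0.0252; 0.0252 0.2417]
step 2: x^-=[-1.6873, 0.4241]  P^-=[0.3730 0.0405; 0.0405 0.4841]  S=[0.9311 -0.0269; -0.0269 0.8833]  K=[0.3960 0.0537; -0.0135 0.5472]  nu=[5.2167, 2.0590]  x^+=[0.4892, 1.4805]  P^+=[0.2255 0.0253; 0.0253 0.2191]

innov = [5.2167, 2.0590]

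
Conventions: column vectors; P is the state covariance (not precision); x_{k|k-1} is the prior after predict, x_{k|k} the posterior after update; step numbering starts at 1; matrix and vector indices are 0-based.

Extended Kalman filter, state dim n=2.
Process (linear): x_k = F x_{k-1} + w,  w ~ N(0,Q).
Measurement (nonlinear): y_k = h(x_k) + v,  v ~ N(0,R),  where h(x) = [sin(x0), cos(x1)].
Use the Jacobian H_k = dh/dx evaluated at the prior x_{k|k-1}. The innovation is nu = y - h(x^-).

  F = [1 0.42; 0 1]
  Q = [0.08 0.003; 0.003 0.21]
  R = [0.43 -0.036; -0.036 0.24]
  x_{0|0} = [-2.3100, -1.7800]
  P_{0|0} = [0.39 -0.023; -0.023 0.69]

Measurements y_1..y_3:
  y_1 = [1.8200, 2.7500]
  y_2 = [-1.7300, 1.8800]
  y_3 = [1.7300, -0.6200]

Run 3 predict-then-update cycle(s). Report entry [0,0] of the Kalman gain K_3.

K[0,0] = -0.4659

step 1: x^-=[-3.0576, -1.7800]  P^-=[0.5724 0.2698; 0.2698 0.9000]  H_jac=[-0.9965 0.0000; 0.0000 0.9782]  S=[0.9984 -0.2990; -0.2990 1.1012]  K=[-0.5437 0.0920; -0.0325 0.7907]  nu=[1.9039, 2.9577]  x^+=[-3.8206, 0.4966]  P^+=[0.2380 0.0426; 0.0426 0.1952]
step 2: x^-=[-3.6121, 0.4966]  P^-=[0.3882 0.1276; 0.1276 0.4052]  H_jac=[-0.8914 0.0000; 0.0000 -0.4765]  S=[0.7384 0.0182; 0.0182 0.3320]  K=[-0.4647 -0.1576; -0.1399 -0.5739]  nu=[-2.1833, 1.0008]  x^+=[-2.7553, 0.2277]  P^+=[0.2178 0.0443; 0.0443 0.2785]
step 3: x^-=[-2.6596, 0.2277]  P^-=[0.3841 0.1643; 0.1643 0.4885]  H_jac=[-0.8861 0.0000; 0.0000 -0.2257]  S=[0.7316 -0.0031; -0.0031 0.2649]  K=[-0.4659 -0.1455; -0.2007 -0.4186]  nu=[2.1935, -1.5942]  x^+=[-3.4496, 0.4547]  P^+=[0.2202 0.0804; 0.0804 0.4131]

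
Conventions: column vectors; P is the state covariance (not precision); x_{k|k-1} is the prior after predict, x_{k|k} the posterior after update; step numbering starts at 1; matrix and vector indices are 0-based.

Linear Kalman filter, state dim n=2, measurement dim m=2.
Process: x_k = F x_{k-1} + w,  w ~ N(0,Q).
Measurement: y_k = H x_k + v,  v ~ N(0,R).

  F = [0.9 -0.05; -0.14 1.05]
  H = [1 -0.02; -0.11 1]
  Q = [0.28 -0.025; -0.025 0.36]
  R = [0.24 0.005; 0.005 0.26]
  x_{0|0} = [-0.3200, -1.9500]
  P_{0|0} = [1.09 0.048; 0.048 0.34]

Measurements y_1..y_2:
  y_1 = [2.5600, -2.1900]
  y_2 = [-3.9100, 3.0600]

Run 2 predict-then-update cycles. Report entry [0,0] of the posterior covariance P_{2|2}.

step 1: x^-=[-0.1905, -2.0027]  P^-=[1.1594 -0.1345; -0.1345 0.7421]  S=[1.4051 -0.2722; -0.2722 1.0457]  K=[0.8199 -0.0372; 0.0357 0.7331]  nu=[2.7104, -0.2083]  x^+=[2.0394, -2.0586]  P^+=[0.1969 0.0161; 0.0161 0.1926]
step 2: x^-=[1.9384, -2.4470]  P^-=[0.4385 -0.0446; -0.0446 0.5714]  S=[0.6805 -0.0994; -0.0994 0.8465]  K=[0.6407 -0.0345; 0.0174 0.6828]  nu=[-5.8974, 5.7202]  x^+=[-2.0369, 1.3566]  P^+=[0.1538 0.0112; 0.0112 0.1789]

P_post[0,0] = 0.1538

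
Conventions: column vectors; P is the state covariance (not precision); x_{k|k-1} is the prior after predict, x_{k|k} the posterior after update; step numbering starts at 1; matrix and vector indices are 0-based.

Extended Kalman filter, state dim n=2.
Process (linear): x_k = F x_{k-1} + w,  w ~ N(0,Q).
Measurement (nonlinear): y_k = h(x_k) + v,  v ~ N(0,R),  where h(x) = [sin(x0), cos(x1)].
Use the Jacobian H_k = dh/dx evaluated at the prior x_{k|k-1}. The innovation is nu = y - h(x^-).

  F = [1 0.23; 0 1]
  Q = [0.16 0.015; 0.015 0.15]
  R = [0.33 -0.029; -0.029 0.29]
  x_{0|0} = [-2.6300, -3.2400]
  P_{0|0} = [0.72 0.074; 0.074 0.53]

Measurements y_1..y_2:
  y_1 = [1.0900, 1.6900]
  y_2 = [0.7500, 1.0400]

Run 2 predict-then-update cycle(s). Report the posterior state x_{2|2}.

x_post = [-5.5097, -5.3541]

step 1: x^-=[-3.3752, -3.2400]  P^-=[0.9421 0.2109; 0.2109 0.6800]  H_jac=[-0.9728 0.0000; 0.0000 -0.0982]  S=[1.2216 -0.0088; -0.0088 0.2966]  K=[-0.7509 -0.0923; -0.1696 -0.2303]  nu=[0.8585, 2.6852]  x^+=[-4.2676, -4.0041]  P^+=[0.2520 0.0507; 0.0507 0.6298]
step 2: x^-=[-5.1885, -4.0041]  P^-=[0.4686 0.2105; 0.2105 0.7798]  H_jac=[0.4584 0.0000; 0.0000 -0.7595]  S=[0.4284 -0.1023; -0.1023 0.7398]  K=[0.4651 -0.1518; 0.0353 -0.7957]  nu=[-0.1388, 1.6905]  x^+=[-5.5097, -5.3541]  P^+=[0.3444 0.0757; 0.0757 0.3052]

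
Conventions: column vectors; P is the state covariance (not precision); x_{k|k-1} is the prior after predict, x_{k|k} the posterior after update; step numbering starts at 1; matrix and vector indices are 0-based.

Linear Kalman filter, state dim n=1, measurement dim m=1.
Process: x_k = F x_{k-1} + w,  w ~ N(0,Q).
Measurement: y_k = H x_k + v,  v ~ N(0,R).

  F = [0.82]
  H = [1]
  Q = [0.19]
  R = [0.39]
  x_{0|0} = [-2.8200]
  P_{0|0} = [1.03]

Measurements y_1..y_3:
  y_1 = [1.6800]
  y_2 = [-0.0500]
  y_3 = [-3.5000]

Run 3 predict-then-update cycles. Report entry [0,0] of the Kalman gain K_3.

K[0,0] = 0.4492

step 1: x^-=[-2.3124]  P^-=[0.8826]  S=[1.2726]  K=[0.6935]  nu=[3.9924]  x^+=[0.4565]  P^+=[0.2705]
step 2: x^-=[0.3743]  P^-=[0.3719]  S=[0.7619]  K=[0.4881]  nu=[-0.4243]  x^+=[0.1672]  P^+=[0.1904]
step 3: x^-=[0.1371]  P^-=[0.3180]  S=[0.7080]  K=[0.4492]  nu=[-3.6371]  x^+=[-1.4965]  P^+=[0.1752]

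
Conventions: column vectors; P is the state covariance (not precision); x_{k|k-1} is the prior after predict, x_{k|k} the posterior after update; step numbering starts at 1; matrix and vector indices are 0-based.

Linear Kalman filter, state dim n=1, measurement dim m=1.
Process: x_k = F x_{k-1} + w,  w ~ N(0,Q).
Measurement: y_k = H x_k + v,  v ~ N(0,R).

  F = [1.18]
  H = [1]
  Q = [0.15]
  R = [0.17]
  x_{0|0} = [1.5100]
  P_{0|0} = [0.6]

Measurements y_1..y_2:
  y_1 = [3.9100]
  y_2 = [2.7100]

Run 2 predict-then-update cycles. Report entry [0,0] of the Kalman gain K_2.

K[0,0] = 0.6743

step 1: x^-=[1.7818]  P^-=[0.9854]  S=[1.1554]  K=[0.8529]  nu=[2.1282]  x^+=[3.5969]  P^+=[0.1450]
step 2: x^-=[4.2443]  P^-=[0.3519]  S=[0.5219]  K=[0.6743]  nu=[-1.5343]  x^+=[3.2098]  P^+=[0.1146]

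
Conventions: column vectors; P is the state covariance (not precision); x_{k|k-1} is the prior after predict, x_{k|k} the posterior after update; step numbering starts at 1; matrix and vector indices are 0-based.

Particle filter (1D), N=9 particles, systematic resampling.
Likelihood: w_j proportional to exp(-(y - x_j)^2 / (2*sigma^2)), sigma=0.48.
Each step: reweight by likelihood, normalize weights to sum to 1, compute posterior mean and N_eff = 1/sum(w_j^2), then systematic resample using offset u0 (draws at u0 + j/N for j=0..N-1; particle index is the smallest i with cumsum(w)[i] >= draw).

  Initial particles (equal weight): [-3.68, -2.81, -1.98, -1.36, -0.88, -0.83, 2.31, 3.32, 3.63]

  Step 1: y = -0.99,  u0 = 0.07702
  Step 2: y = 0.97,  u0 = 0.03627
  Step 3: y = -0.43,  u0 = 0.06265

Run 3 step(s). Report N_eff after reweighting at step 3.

N_eff = 8.9814

step 1: w=[0.0000, 0.0003, 0.0428, 0.2670, 0.3500, 0.3399, 0.0000, 0.0000, 0.0000]  mean=-1.0388  Neff=3.2138  idx=[3, 3, 3, 4, 4, 4, 5, 5, 5]
step 2: w=[0.0017, 0.0017, 0.0017, 0.1334, 0.1334, 0.1334, 0.1982, 0.1982, 0.1982]  mean=-0.8527  Neff=5.8388  idx=[3, 4, 4, 5, 6, 6, 7, 8, 8]
step 3: w=[0.1055, 0.1055, 0.1055, 0.1055, 0.1156, 0.1156, 0.1156, 0.1156, 0.1156]  mean=-0.8511  Neff=8.9814  idx=[0, 1, 2, 3, 4, 5, 6, 7, 8]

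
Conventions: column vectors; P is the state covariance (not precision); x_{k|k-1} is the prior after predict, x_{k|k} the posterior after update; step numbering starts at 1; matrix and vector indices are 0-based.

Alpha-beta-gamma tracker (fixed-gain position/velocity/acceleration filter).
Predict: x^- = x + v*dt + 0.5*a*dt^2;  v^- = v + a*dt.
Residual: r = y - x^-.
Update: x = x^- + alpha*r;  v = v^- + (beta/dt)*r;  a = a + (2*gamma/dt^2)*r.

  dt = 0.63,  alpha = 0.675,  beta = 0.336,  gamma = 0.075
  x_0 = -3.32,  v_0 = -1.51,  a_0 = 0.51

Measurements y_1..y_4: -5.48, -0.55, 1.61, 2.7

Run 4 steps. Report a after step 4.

step 1: x_pred=-4.1701  r=-1.3099  x^+=-5.0543  v^+=-1.8873  a^+=0.0149
step 2: x_pred=-6.2403  r=5.6903  x^+=-2.3994  v^+=1.1569  a^+=2.1655
step 3: x_pred=-1.2407  r=2.8507  x^+=0.6835  v^+=4.0416  a^+=3.2429
step 4: x_pred=3.8733  r=-1.1733  x^+=3.0813  v^+=5.4589  a^+=2.7995

a_post = 2.7995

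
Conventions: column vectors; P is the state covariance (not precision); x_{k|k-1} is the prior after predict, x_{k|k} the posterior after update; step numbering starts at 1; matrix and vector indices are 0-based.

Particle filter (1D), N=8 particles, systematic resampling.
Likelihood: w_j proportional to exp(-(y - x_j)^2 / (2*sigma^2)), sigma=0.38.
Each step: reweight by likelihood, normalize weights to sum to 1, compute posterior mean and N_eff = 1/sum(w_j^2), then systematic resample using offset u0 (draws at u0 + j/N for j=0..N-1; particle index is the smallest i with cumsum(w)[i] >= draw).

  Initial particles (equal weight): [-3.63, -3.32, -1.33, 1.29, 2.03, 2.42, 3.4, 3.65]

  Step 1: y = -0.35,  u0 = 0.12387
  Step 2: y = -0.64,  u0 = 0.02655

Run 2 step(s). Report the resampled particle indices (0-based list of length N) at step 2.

step 1: w=[0.0000, 0.0000, 0.9975, 0.0025, 0.0000, 0.0000, 0.0000, 0.0000]  mean=-1.3234  Neff=1.0050  idx=[2, 2, 2, 2, 2, 2, 2, 3]
step 2: w=[0.1429, 0.1429, 0.1429, 0.1429, 0.1429, 0.1429, 0.1429, 0.0000]  mean=-1.3300  Neff=7.0000  idx=[0, 1, 1, 2, 3, 4, 5, 6]

resampled_idx = [0, 1, 1, 2, 3, 4, 5, 6]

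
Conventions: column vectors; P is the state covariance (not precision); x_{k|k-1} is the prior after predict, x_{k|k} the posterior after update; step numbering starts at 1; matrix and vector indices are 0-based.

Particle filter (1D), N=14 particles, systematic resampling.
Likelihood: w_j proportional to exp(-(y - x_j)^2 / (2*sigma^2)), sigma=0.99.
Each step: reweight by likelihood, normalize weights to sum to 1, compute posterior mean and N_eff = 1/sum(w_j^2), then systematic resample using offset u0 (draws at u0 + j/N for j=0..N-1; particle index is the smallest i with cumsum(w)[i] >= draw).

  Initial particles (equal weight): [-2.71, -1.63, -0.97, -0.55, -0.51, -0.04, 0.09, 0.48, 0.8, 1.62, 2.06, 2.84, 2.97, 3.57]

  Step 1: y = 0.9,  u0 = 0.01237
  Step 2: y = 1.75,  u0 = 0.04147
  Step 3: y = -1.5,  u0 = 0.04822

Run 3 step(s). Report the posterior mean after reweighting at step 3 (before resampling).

step 1: w=[0.0002, 0.0067, 0.0293, 0.0597, 0.0633, 0.1112, 0.1249, 0.1595, 0.1736, 0.1340, 0.0878, 0.0256, 0.0196, 0.0046]  mean=0.6625  Neff=8.4216  idx=[2, 3, 4, 5, 6, 6, 7, 7, 8, 8, 8, 9, 10, 10]
step 2: w=[0.0035, 0.0103, 0.0113, 0.0299, 0.0376, 0.0376, 0.0674, 0.0674, 0.0968, 0.0968, 0.0968, 0.1521, 0.1461, 0.1461]  mean=1.1362  Neff=9.3432  idx=[3, 5, 6, 7, 8, 9, 10, 10, 11, 11, 12, 12, 13, 13]
step 3: w=[0.2875, 0.2349, 0.1154, 0.1154, 0.0574, 0.0574, 0.0574, 0.0574, 0.0059, 0.0059, 0.0013, 0.0013, 0.0013, 0.0013]  mean=0.3343  Neff=5.6269  idx=[0, 0, 0, 0, 1, 1, 1, 2, 2, 3, 4, 5, 6, 7]

post_mean = 0.3343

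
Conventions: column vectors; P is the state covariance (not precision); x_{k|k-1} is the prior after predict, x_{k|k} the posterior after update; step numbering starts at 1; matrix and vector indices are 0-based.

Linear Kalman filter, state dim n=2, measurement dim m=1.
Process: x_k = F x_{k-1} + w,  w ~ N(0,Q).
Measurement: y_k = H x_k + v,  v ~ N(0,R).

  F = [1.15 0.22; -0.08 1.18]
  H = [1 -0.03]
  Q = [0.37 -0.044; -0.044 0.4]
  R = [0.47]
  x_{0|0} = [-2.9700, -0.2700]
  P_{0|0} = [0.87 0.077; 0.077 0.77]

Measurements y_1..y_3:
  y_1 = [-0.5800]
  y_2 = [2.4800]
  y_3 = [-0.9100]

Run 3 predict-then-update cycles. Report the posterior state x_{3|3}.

step 1: x^-=[-3.4749, -0.0810]  P^-=[1.5968 0.1790; 0.1790 1.4632]  S=[2.0574]  K=[0.7735; 0.0657]  nu=[2.8925]  x^+=[-1.2375, 0.1089]  P^+=[0.3658 0.0745; 0.0745 1.4543]
step 2: x^-=[-1.3992, 0.2275]  P^-=[0.9618 0.3997; 0.3997 2.4133]  S=[1.4100]  K=[0.6736; 0.2321]  nu=[3.8860]  x^+=[1.2186, 1.1294]  P^+=[0.3220 0.1792; 0.1792 2.3373]
step 3: x^-=[1.6498, 1.2353]  P^-=[0.9996 0.7732; 0.7732 3.6227]  S=[1.4265]  K=[0.6845; 0.4658]  nu=[-2.5228]  x^+=[-0.0770, 0.0601]  P^+=[0.3313 0.3183; 0.3183 3.3132]

x_post = [-0.0770, 0.0601]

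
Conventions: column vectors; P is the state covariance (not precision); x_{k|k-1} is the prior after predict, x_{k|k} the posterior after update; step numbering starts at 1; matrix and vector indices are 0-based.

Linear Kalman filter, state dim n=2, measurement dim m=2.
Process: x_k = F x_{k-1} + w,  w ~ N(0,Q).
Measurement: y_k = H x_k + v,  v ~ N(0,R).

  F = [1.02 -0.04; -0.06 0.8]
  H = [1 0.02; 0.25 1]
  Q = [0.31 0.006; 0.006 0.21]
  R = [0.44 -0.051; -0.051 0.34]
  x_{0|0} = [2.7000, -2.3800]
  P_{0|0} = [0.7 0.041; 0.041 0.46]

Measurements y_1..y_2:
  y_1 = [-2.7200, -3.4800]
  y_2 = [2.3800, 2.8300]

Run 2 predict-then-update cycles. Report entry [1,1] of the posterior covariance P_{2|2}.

P_post[1,1] = 0.1862

step 1: x^-=[2.8492, -2.0660]  P^-=[1.0357 -0.0180; -0.0180 0.5030]  S=[1.4752 0.1999; 0.1999 0.8987]  K=[0.6862 0.1154; -0.0830 0.5731]  nu=[-5.5279, -2.1263]  x^+=[-1.1895, -2.8256]  P^+=[0.2974 -0.0701; -0.0701 0.2166]
step 2: x^-=[-1.1002, -2.1891]  P^-=[0.6255 -0.0765; -0.0765 0.3564]  S=[1.0626 0.0356; 0.0356 0.6973]  K=[0.5844 0.0847; -0.0816 0.4879]  nu=[3.5240, 5.2942]  x^+=[1.4076, 0.1063]  P^+=[0.2541 -0.0645; -0.0645 0.1862]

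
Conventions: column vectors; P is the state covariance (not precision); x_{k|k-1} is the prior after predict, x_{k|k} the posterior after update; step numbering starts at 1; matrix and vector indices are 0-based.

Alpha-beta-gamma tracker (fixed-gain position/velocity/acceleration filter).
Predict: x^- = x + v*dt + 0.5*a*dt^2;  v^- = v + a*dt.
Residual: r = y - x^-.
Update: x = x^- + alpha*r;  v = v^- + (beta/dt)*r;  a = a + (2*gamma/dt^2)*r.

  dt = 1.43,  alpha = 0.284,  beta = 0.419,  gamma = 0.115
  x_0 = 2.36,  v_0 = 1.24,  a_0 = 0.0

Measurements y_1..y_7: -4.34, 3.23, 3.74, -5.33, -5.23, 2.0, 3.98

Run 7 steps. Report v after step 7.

step 1: x_pred=4.1332  r=-8.4732  x^+=1.7268  v^+=-1.2427  a^+=-0.9530
step 2: x_pred=-1.0247  r=4.2547  x^+=0.1837  v^+=-1.3589  a^+=-0.4745
step 3: x_pred=-2.2447  r=5.9847  x^+=-0.5450  v^+=-0.2838  a^+=0.1986
step 4: x_pred=-0.7478  r=-4.5822  x^+=-2.0491  v^+=-1.3424  a^+=-0.3167
step 5: x_pred=-4.2926  r=-0.9374  x^+=-4.5588  v^+=-2.0700  a^+=-0.4222
step 6: x_pred=-7.9505  r=9.9505  x^+=-5.1246  v^+=0.2419  a^+=0.6970
step 7: x_pred=-4.0660  r=8.0460  x^+=-1.7809  v^+=3.5962  a^+=1.6020

v_post = 3.5962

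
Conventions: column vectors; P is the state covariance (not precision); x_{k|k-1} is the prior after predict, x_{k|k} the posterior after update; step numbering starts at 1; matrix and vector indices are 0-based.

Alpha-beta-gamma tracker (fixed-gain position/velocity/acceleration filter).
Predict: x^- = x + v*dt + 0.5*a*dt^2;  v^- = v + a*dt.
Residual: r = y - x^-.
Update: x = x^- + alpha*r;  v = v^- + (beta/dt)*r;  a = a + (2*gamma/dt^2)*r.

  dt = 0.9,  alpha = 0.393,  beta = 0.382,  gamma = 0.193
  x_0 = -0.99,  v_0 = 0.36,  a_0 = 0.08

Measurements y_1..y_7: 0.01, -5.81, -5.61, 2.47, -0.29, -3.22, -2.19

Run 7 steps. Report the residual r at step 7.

step 1: x_pred=-0.6336  r=0.6436  x^+=-0.3807  v^+=0.7052  a^+=0.3867
step 2: x_pred=0.4106  r=-6.2206  x^+=-2.0341  v^+=-1.5871  a^+=-2.5777
step 3: x_pred=-4.5064  r=-1.1036  x^+=-4.9401  v^+=-4.3754  a^+=-3.1036
step 4: x_pred=-10.1350  r=12.6050  x^+=-5.1812  v^+=-1.8185  a^+=2.9032
step 5: x_pred=-5.6421  r=5.3521  x^+=-3.5387  v^+=3.0660  a^+=5.4537
step 6: x_pred=1.4295  r=-4.6495  x^+=-0.3978  v^+=6.0009  a^+=3.2380
step 7: x_pred=6.3145  r=-8.5045  x^+=2.9722  v^+=5.3055  a^+=-0.8147

resid = -8.5045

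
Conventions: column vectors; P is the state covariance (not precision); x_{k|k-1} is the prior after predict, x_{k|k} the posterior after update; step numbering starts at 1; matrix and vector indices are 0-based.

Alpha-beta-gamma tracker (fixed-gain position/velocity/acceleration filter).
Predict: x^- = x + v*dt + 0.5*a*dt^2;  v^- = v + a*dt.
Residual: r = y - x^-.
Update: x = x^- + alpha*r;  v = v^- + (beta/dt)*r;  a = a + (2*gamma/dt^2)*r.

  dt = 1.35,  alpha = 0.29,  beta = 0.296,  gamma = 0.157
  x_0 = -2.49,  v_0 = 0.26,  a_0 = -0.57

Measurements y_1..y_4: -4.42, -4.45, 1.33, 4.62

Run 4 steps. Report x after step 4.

step 1: x_pred=-2.6584  r=-1.7616  x^+=-3.1693  v^+=-0.8957  a^+=-0.8735
step 2: x_pred=-5.1745  r=0.7245  x^+=-4.9644  v^+=-1.9161  a^+=-0.7487
step 3: x_pred=-8.2334  r=9.5634  x^+=-5.4600  v^+=-0.8300  a^+=0.8990
step 4: x_pred=-5.7613  r=10.3813  x^+=-2.7507  v^+=2.6599  a^+=2.6876

x_post = -2.7507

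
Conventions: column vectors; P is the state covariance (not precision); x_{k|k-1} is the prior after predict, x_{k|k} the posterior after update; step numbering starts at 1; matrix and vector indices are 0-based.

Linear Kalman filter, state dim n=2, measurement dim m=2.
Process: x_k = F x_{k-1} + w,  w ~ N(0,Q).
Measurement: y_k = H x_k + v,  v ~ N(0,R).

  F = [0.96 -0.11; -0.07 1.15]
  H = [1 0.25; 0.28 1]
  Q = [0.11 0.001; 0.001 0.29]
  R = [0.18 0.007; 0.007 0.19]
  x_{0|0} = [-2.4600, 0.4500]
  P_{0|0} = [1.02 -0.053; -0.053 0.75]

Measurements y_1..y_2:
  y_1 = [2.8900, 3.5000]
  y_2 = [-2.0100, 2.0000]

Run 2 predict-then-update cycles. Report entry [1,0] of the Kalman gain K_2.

K[1,0] = -0.1297

step 1: x^-=[-2.4111, 0.6897]  P^-=[1.0703 -0.2213; -0.2213 1.2954]  S=[1.2206 0.3937; 0.3937 1.4454]  K=[0.8925 -0.1889; -0.2097 0.9105]  nu=[5.1287, 3.4854]  x^+=[1.5077, 2.7877]  P^+=[0.1793 -0.0798; -0.0798 0.1939]
step 2: x^-=[1.1407, 3.1003]  P^-=[0.2944 -0.1243; -0.1243 0.5601]  S=[0.4473 0.0964; 0.0964 0.7036]  K=[0.6199 -0.1445; -0.1297 0.7644]  nu=[-3.9258, -1.4197]  x^+=[-1.0879, 2.5243]  P^+=[0.1251 -0.0582; -0.0582 0.1606]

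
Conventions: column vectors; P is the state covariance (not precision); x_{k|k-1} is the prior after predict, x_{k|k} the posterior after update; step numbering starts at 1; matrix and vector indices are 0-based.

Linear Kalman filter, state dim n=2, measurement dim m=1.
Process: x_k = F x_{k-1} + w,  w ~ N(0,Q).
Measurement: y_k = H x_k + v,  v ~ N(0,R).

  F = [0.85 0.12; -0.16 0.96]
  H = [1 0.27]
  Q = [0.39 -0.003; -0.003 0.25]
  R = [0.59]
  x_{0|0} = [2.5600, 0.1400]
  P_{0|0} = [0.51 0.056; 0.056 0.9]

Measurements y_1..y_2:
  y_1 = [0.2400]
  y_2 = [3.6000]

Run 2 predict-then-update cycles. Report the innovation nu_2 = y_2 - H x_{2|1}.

innov = [2.9260]

step 1: x^-=[2.1928, -0.2752]  P^-=[0.7829 0.0759; 0.0759 1.0753]  S=[1.4923]  K=[0.5384; 0.2454]  nu=[-1.8785]  x^+=[1.1815, -0.7363]  P^+=[0.3504 -0.1212; -0.1212 0.9854]
step 2: x^-=[0.9159, -0.8959]  P^-=[0.6326 -0.0337; -0.0337 1.2044]  S=[1.2922]  K=[0.4825; 0.2255]  nu=[2.9260]  x^+=[2.3277, -0.2359]  P^+=[0.3318 -0.1744; -0.1744 1.1386]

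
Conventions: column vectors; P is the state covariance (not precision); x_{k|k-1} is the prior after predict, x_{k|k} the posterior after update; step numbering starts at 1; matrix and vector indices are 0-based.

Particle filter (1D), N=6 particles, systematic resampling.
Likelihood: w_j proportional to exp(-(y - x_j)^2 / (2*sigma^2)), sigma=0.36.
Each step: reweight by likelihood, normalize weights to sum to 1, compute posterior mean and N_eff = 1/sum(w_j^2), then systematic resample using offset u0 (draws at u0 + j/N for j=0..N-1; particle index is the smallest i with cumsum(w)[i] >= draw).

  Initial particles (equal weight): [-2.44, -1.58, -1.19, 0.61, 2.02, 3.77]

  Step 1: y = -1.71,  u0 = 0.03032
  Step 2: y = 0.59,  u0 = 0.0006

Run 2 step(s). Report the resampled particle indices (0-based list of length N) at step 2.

step 1: w=[0.0903, 0.6611, 0.2486, 0.0000, 0.0000, 0.0000]  mean=-1.5607  Neff=1.9724  idx=[0, 1, 1, 1, 1, 2]
step 2: w=[0.0000, 0.0026, 0.0026, 0.0026, 0.0026, 0.9896]  mean=-1.1940  Neff=1.0211  idx=[1, 5, 5, 5, 5, 5]

resampled_idx = [1, 5, 5, 5, 5, 5]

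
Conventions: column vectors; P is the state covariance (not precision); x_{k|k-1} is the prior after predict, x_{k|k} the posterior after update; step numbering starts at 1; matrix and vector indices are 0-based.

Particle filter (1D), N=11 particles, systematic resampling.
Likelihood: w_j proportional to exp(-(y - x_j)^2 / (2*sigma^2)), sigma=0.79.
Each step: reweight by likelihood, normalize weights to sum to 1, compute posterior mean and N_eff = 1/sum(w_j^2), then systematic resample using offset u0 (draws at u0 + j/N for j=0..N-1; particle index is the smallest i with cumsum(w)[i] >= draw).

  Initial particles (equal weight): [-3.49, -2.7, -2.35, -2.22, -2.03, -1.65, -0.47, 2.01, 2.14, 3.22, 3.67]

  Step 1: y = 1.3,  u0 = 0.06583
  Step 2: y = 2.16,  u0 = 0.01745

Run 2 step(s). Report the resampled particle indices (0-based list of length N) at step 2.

resampled_idx = [0, 1, 2, 3, 3, 4, 5, 6, 7, 8, 9]

step 1: w=[0.0000, 0.0000, 0.0000, 0.0000, 0.0001, 0.0007, 0.0588, 0.4833, 0.4112, 0.0378, 0.0080]  mean=1.9735  Neff=2.4531  idx=[7, 7, 7, 7, 7, 7, 8, 8, 8, 8, 9]
step 2: w=[0.0954, 0.0954, 0.0954, 0.0954, 0.0954, 0.0954, 0.0971, 0.0971, 0.0971, 0.0971, 0.0395]  mean=2.1082  Neff=10.6580  idx=[0, 1, 2, 3, 3, 4, 5, 6, 7, 8, 9]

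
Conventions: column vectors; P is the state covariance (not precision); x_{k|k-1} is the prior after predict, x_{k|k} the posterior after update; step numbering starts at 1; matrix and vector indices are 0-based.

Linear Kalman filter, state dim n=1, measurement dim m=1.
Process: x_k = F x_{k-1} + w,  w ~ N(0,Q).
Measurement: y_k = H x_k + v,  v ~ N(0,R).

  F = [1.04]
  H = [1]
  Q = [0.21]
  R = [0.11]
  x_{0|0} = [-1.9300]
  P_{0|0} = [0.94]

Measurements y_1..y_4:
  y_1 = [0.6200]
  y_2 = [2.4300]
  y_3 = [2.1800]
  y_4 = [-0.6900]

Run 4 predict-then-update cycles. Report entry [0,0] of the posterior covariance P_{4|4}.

step 1: x^-=[-2.0072]  P^-=[1.2267]  S=[1.3367]  K=[0.9177]  nu=[2.6272]  x^+=[0.4038]  P^+=[0.1009]
step 2: x^-=[0.4200]  P^-=[0.3192]  S=[0.4292]  K=[0.7437]  nu=[2.0100]  x^+=[1.9148]  P^+=[0.0818]
step 3: x^-=[1.9914]  P^-=[0.2985]  S=[0.4085]  K=[0.7307]  nu=[0.1886]  x^+=[2.1292]  P^+=[0.0804]
step 4: x^-=[2.2144]  P^-=[0.2969]  S=[0.4069]  K=[0.7297]  nu=[-2.9044]  x^+=[0.0951]  P^+=[0.0803]

P_post[0,0] = 0.0803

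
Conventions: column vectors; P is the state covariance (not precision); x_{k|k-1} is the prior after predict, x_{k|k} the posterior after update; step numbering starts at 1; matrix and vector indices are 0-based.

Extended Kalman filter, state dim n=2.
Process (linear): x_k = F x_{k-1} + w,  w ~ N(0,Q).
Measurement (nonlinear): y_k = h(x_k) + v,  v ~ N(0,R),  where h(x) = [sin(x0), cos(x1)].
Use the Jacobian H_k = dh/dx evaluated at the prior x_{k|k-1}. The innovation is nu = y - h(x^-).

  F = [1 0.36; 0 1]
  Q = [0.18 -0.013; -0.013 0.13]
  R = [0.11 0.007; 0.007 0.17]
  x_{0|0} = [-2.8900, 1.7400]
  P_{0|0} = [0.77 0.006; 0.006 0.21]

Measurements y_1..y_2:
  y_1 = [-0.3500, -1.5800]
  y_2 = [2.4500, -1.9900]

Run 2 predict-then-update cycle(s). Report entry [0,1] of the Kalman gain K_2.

K[0,1] = -0.0451

step 1: x^-=[-2.2636, 1.7400]  P^-=[0.9815 0.0686; 0.0686 0.3400]  H_jac=[-0.6387 0.0000; 0.0000 -0.9857]  S=[0.5104 0.0502; 0.0502 0.5004]  K=[-1.2271 -0.0121; -0.0202 -0.6678]  nu=[0.4195, -1.4116]  x^+=[-2.7613, 2.6742]  P^+=[0.2115 0.0108; 0.0108 0.1153]
step 2: x^-=[-1.7986, 2.6742]  P^-=[0.4142 0.0393; 0.0393 0.2453]  H_jac=[-0.2258 0.0000; 0.0000 -0.4506]  S=[0.1311 0.0110; 0.0110 0.2198]  K=[-0.7095 -0.0451; -0.0256 -0.5016]  nu=[3.4242, -1.0973]  x^+=[-4.1786, 3.1368]  P^+=[0.3470 0.0280; 0.0280 0.1896]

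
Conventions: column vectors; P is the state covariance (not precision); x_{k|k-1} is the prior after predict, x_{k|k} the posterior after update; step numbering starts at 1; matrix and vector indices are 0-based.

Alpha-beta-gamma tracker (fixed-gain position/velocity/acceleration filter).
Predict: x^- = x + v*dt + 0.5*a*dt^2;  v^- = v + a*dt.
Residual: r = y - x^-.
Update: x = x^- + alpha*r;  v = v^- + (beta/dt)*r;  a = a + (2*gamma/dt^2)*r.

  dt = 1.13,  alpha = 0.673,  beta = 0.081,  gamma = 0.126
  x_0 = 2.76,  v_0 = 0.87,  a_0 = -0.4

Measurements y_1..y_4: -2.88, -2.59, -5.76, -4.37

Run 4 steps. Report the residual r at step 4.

resid = 7.0349

step 1: x_pred=3.4877  r=-6.3677  x^+=-0.7978  v^+=-0.0384  a^+=-1.6567
step 2: x_pred=-1.8989  r=-0.6911  x^+=-2.3640  v^+=-1.9600  a^+=-1.7931
step 3: x_pred=-5.7237  r=-0.0363  x^+=-5.7481  v^+=-3.9888  a^+=-1.8002
step 4: x_pred=-11.4049  r=7.0349  x^+=-6.6704  v^+=-5.5188  a^+=-0.4119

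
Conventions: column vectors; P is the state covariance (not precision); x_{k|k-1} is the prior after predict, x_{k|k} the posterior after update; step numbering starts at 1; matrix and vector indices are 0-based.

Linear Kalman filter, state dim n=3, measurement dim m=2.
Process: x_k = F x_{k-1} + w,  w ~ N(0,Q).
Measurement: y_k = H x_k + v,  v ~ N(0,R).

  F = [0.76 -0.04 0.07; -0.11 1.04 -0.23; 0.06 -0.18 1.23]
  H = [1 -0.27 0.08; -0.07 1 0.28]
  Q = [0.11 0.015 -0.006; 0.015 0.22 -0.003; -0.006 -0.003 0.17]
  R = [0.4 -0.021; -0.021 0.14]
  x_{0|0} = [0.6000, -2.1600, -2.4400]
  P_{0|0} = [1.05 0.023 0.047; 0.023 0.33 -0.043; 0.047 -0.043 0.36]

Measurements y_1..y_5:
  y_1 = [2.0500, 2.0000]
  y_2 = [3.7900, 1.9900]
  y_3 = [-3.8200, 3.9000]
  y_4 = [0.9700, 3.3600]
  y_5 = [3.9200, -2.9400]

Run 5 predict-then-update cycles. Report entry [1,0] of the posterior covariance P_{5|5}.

P_post[1,0] = 0.0273

step 1: x^-=[0.3716, -1.7512, -2.5764]  P^-=[0.7226 -0.0861 0.1188; -0.0861 0.6264 -0.2355; 0.1188 -0.2355 0.7546]  S=[1.2488 -0.2800; -0.2800 0.7046]  K=[0.6279 0.1027; -0.0431 0.7868; 0.2021 0.0342]  nu=[1.4117, 4.4986]  x^+=[1.7200, 1.7276, -2.1373]  P^+=[0.2589 0.0278 -0.0303; 0.0278 0.1688 -0.1994; -0.0303 -0.1994 0.7066]
step 2: x^-=[1.0885, 2.0991, -2.8367]  P^-=[0.2595 -0.0138 0.0479; -0.0138 0.5307 -0.4928; 0.0479 -0.4928 1.3287]  S=[0.7431 -0.1558; -0.1558 0.5002]  K=[0.3762 0.0801; -0.1064 0.7539; 0.3579 -0.1367]  nu=[3.4952, 0.7614]  x^+=[2.4642, 2.3011, -1.6897]  P^+=[0.1605 0.0286 -0.0502; 0.0286 0.2130 -0.3687; -0.0502 -0.3687 1.2090]
step 3: x^-=[1.6625, 2.5107, -2.3447]  P^-=[0.2040 -0.0251 0.0786; -0.0251 0.6836 -0.8630; 0.0786 -0.8630 2.1617]  S=[0.7310 -0.1792; -0.1792 0.5112]  K=[0.3157 0.0767; -0.1843 0.8033; 0.5870 -0.3091]  nu=[-4.6170, 2.1622]  x^+=[0.3709, 5.0985, -5.7234]  P^+=[0.1368 0.0289 -0.0542; 0.0289 0.2758 -0.5623; -0.0542 -0.5623 1.7959]
step 4: x^-=[-0.3227, 6.5780, -7.9352]  P^-=[0.1939 -0.0501 0.1367; -0.0501 0.8746 -1.2957; 0.1367 -1.2957 3.1368]  S=[0.7826 -0.2197; -0.2197 0.5376]  K=[0.3002 0.0754; -0.2588 0.8529; 0.8126 -0.4621]  nu=[3.7036, -1.0188]  x^+=[0.7121, 4.7507, -4.4548]  P^+=[0.1303 0.0281 -0.0525; 0.0281 0.3342 -0.7407; -0.0525 -0.7407 2.3403]
step 5: x^-=[0.0394, 5.8870, -6.2918]  P^-=[0.1941 -0.0763 0.1965; -0.0763 1.0521 -1.6965; 0.1965 -1.6965 4.0415]  S=[0.8426 -0.2595; -0.2595 0.5629]  K=[0.2964 0.0746; -0.3149 0.8896; 0.9835 -0.5747]  nu=[5.9735, -7.0625]  x^+=[1.2831, -2.2769, 3.6420]  P^+=[0.1284 0.0273 -0.0502; 0.0273 0.3778 -0.8739; -0.0502 -0.8739 2.7472]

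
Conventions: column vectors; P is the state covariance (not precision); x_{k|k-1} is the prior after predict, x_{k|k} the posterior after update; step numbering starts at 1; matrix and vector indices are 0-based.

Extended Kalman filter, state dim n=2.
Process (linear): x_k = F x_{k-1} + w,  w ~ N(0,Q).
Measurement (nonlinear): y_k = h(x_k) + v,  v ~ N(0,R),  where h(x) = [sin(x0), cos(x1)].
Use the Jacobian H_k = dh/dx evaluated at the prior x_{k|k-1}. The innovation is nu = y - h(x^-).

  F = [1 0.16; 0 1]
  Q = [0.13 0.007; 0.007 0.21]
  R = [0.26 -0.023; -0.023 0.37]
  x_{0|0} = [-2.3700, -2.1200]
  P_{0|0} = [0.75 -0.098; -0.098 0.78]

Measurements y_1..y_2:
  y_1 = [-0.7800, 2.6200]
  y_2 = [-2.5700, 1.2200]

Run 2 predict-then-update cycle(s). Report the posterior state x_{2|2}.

x_post = [-1.2854, 0.4487]

step 1: x^-=[-2.7092, -2.1200]  P^-=[0.8686 0.0338; 0.0338 0.9900]  H_jac=[-0.9080 0.0000; 0.0000 0.8529]  S=[0.9761 -0.0492; -0.0492 1.0902]  K=[-0.8085 -0.0100; 0.0076 0.7749]  nu=[-0.3610, 3.1420]  x^+=[-2.4489, 0.3119]  P^+=[0.2313 0.0175; 0.0175 0.3359]
step 2: x^-=[-2.3990, 0.3119]  P^-=[0.3754 0.0782; 0.0782 0.5459]  H_jac=[-0.7367 0.0000; 0.0000 -0.3069]  S=[0.4638 -0.0053; -0.0053 0.4214]  K=[-0.5971 -0.0645; -0.1288 -0.3992]  nu=[-1.8938, 0.2682]  x^+=[-1.2854, 0.4487]  P^+=[0.2087 0.0330; 0.0330 0.4716]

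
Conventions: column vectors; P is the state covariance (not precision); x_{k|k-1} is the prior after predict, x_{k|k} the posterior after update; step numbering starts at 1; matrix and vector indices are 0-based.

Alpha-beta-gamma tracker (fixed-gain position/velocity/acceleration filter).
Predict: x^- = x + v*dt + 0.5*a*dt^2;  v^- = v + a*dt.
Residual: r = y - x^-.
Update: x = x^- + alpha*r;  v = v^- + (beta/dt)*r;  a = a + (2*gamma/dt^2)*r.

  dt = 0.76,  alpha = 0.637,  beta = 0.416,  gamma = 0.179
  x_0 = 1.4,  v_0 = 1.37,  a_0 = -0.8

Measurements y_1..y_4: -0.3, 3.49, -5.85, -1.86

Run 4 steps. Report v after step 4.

step 1: x_pred=2.2102  r=-2.5102  x^+=0.6112  v^+=-0.6120  a^+=-2.3558
step 2: x_pred=-0.5343  r=4.0243  x^+=2.0292  v^+=-0.1996  a^+=0.1385
step 3: x_pred=1.9174  r=-7.7674  x^+=-3.0304  v^+=-4.3461  a^+=-4.6759
step 4: x_pred=-7.6838  r=5.8238  x^+=-3.9740  v^+=-4.7119  a^+=-1.0662

v_post = -4.7119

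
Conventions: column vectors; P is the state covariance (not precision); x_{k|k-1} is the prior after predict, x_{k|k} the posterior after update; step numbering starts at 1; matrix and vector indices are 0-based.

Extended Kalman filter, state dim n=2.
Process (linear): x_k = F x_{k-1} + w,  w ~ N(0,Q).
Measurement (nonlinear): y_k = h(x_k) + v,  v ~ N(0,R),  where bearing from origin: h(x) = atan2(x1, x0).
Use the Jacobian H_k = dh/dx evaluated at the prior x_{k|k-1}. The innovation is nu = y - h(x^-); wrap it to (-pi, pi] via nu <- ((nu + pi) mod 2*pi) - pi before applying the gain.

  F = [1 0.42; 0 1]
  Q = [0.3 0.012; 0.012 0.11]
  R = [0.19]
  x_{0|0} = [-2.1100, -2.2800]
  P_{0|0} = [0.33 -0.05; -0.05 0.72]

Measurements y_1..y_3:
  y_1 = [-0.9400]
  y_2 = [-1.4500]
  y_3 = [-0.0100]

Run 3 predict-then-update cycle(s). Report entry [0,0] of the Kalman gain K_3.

K[0,0] = 0.3832

step 1: x^-=[-3.0676, -2.2800]  P^-=[0.7150 0.2644; 0.2644 0.8300]  H_jac=[0.1561 -0.2100]  S=[0.2267]  K=[0.2474; -0.5868]  nu=[1.5624]  x^+=[-2.6811, -3.1969]  P^+=[0.7011 0.2973; 0.2973 0.7519]
step 2: x^-=[-4.0238, -3.1969]  P^-=[1.3835 0.6251; 0.6251 0.8619]  H_jac=[0.1210 -0.1524]  S=[0.2072]  K=[0.3485; -0.2686]  nu=[1.0202]  x^+=[-3.6682, -3.4709]  P^+=[1.3583 0.6445; 0.6445 0.8470]
step 3: x^-=[-5.1260, -3.4709]  P^-=[2.3491 1.0123; 1.0123 0.9570]  H_jac=[0.0906 -0.1338]  S=[0.2019]  K=[0.3832; -0.1800]  nu=[2.5364]  x^+=[-4.1539, -3.9273]  P^+=[2.3195 1.0262; 1.0262 0.9505]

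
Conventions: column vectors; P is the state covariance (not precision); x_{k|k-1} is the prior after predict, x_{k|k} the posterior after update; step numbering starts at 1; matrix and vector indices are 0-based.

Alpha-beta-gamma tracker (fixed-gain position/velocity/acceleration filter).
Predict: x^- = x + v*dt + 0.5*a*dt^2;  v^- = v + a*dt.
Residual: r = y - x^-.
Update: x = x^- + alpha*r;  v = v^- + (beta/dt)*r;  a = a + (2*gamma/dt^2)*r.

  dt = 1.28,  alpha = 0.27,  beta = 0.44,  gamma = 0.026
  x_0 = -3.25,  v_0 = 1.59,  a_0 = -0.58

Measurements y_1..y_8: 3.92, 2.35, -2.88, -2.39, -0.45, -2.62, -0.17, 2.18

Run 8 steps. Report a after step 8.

a_post = 0.0592

step 1: x_pred=-1.6899  r=5.6099  x^+=-0.1753  v^+=2.7760  a^+=-0.4020
step 2: x_pred=3.0488  r=-0.6988  x^+=2.8601  v^+=2.0213  a^+=-0.4241
step 3: x_pred=5.0999  r=-7.9799  x^+=2.9454  v^+=-1.2647  a^+=-0.6774
step 4: x_pred=0.7717  r=-3.1617  x^+=-0.0820  v^+=-3.2186  a^+=-0.7777
step 5: x_pred=-4.8389  r=4.3889  x^+=-3.6539  v^+=-2.7054  a^+=-0.6384
step 6: x_pred=-7.6398  r=5.0198  x^+=-6.2845  v^+=-1.7971  a^+=-0.4791
step 7: x_pred=-8.9772  r=8.8072  x^+=-6.5992  v^+=0.6171  a^+=-0.1996
step 8: x_pred=-5.9728  r=8.1528  x^+=-3.7716  v^+=3.1642  a^+=0.0592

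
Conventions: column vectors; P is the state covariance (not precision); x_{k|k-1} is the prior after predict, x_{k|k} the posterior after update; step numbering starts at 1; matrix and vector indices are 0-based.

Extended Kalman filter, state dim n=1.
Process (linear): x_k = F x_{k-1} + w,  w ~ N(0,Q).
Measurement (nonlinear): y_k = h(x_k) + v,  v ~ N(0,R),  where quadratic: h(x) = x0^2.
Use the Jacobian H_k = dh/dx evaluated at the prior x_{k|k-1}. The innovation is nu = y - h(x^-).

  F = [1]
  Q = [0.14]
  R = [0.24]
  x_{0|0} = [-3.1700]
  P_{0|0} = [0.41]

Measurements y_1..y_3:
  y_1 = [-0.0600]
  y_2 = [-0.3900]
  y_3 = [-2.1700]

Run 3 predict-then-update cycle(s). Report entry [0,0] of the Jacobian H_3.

H_jac[0,0] = -1.6041

step 1: x^-=[-3.1700]  P^-=[0.5500]  H_jac=[-6.3400]  S=[22.3476]  K=[-0.1560]  nu=[-10.1089]  x^+=[-1.5927]  P^+=[0.0059]
step 2: x^-=[-1.5927]  P^-=[0.1459]  H_jac=[-3.1853]  S=[1.7204]  K=[-0.2701]  nu=[-2.9266]  x^+=[-0.8021]  P^+=[0.0204]
step 3: x^-=[-0.8021]  P^-=[0.1604]  H_jac=[-1.6041]  S=[0.6526]  K=[-0.3941]  nu=[-2.8133]  x^+=[0.3068]  P^+=[0.0590]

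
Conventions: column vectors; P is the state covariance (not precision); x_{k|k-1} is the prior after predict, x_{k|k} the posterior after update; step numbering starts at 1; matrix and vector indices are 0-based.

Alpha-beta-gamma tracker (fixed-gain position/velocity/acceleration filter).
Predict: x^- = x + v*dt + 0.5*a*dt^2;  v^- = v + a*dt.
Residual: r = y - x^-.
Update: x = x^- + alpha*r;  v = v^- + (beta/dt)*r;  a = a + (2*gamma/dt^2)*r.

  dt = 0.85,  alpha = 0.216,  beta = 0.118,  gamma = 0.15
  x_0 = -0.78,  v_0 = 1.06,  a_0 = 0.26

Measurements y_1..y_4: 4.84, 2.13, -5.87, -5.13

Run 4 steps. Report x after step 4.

step 1: x_pred=0.2149  r=4.6251  x^+=1.2139  v^+=1.9231  a^+=2.1804
step 2: x_pred=3.6362  r=-1.5062  x^+=3.3109  v^+=3.5673  a^+=1.5550
step 3: x_pred=6.9049  r=-12.7749  x^+=4.1455  v^+=3.1157  a^+=-3.7494
step 4: x_pred=5.4393  r=-10.5693  x^+=3.1564  v^+=-1.5386  a^+=-8.1381

x_post = 3.1564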